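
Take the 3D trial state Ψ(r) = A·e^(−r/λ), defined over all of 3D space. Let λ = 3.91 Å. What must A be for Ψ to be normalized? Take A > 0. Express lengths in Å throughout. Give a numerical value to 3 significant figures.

A ≈ 0.0730 Å^(-3/2)

Normalization requires ∫|Ψ|² 4πr² dr = 1, integrated from 0 to ∞.
Recall ∫₀^∞ r^m e^(−r/β) dr = m!·β^(m+1), with Ψ = A·e^(−r/λ), the integral evaluates to A²·[π·λ^3].
Hence A² = 1/[π·λ^3].
Substituting λ = 3.91 gives A² = 0.005325, so A = 0.07297.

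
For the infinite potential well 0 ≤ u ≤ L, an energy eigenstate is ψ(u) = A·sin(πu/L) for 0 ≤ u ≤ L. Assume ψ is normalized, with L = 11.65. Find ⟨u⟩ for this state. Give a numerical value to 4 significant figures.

⟨u⟩ ≈ 5.825

The expectation value is the |ψ|²-weighted average of u: ∫ u|ψ|² du.
With ∫₀^L sin²(nπu/L) du = L/2, evaluating both integrals, ⟨u⟩ = L/2.
Putting L = 11.65 gives 5.8250.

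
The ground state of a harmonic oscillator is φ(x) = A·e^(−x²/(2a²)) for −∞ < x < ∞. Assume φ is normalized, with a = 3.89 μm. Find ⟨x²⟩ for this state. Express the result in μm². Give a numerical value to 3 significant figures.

⟨x^2⟩ ≈ 7.57 μm^2

By definition ⟨x²⟩ = ∫ x^2 |φ(x)|² dx.
With ∫_{−∞}^{∞} x^(2m) e^(−αx²) dx = (2m−1)!!·√π / (2^m α^(m+1/2)), evaluating both integrals, ⟨x²⟩ = a^2/2.
With a = 3.89, ⟨x^2⟩ = 7.566.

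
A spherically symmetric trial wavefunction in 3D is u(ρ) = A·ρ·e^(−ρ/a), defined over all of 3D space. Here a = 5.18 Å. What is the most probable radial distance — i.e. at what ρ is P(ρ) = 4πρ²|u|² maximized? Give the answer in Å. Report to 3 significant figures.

ρ ≈ 10.4 Å

Set d/dρ [P(ρ) = 4πρ²|u|²] = 0 and solve for ρ > 0.
Solving yields ρ = 2·a.
With a = 5.18, the most probable radial distance is 10.36 Å.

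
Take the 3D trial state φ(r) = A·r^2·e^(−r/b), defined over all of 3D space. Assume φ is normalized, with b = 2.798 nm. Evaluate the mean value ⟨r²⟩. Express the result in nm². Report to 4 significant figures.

⟨r^2⟩ ≈ 109.6 nm^2

⟨r²⟩ = ∫ r^2 |φ|² 4πr² dr over the full domain.
Since the A² factors cancel between numerator and denominator, ⟨r²⟩ = 14·b^2.
With b = 2.798, ⟨r^2⟩ = 109.60.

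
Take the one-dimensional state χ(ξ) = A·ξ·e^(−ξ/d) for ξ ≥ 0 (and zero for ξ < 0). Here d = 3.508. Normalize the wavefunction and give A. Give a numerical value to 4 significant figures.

The normalization condition is ∫|χ|² dξ = 1 from 0 to ∞.
With ∫₀^∞ ξ^2 e^(−αξ) dξ = 2!/α^3, with χ = A·ξ·e^(−ξ/d), the integral evaluates to A²·[d^3/4].
Setting this equal to 1 gives A² = 1/(d^3/4).
Plugging in d = 3.508 yields A = 0.30440.

A ≈ 0.3044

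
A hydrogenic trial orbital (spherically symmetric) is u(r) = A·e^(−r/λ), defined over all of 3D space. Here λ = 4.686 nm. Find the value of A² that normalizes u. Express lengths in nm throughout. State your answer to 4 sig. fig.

Normalization requires ∫|u|² 4πr² dr = 1, integrated from 0 to ∞.
With u = A·e^(−r/λ), the integral evaluates to A²·[π·λ^3].
So A² = (π·λ^3)^(−1).
Substituting λ = 4.686 gives A² = 0.0030935, so A = 0.055619.

A^2 ≈ 0.003093 nm^(-3)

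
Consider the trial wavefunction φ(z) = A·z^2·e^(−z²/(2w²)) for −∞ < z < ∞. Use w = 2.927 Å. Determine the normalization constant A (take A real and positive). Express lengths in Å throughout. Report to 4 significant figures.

A ≈ 0.05917 Å^(-5/2)

We need A² ∫|f|² dz = 1, taking the integral from −∞ to ∞.
Using the Gaussian integral ∫_{−∞}^{∞} e^(−αz²) dz = √(π/α), carrying out the integral gives A² · 3·√(π)·w^5/4.
With w = 2.927: A² = 0.0035015 and A = 0.059173.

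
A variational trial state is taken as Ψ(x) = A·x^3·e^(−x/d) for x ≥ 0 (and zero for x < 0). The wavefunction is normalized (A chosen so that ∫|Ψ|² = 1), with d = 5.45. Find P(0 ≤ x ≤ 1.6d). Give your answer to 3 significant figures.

The probability is P = ∫ |Ψ|² dx over [0, 1.6d].
With A² fixed by ∫|Ψ|² = 1, i.e. A² = (45·d^7/8)^(−1), substitute and integrate.
Substituting u = x/d, A² and the length scale cancel in the ratio: P = ∫_{0}^{1.6} u^6·e^(-2·u) du / ∫_{0}^{∞} u^6·e^(-2·u) du.
Using ∫ u^6·e^(-2·u) du = -(4·u^6 + 12·u^5 + 30·u^4 + 60·u^3 + 90·u^2 + 90·u + 45)·e^(-2·u)/8, the numerator is ≈ 0.25098 and the denominator is 45/8.
This works out to P = 0.04462.

P ≈ 0.0446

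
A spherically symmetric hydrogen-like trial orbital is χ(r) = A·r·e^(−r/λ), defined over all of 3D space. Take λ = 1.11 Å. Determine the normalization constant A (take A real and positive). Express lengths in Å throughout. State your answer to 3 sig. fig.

A ≈ 0.251 Å^(-5/2)

The normalization condition is ∫|χ|² 4πr² dr = 1 from 0 to ∞.
The integral (without the A² prefactor) comes out to 3·π·λ^5.
So A² = (3·π·λ^5)^(−1).
Plugging in λ = 1.11 yields A = 0.2509.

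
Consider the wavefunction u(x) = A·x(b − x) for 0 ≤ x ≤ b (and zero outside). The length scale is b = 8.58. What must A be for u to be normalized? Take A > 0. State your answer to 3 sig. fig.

Normalization requires ∫|u|² dx = 1, integrated from 0 to b.
With u = A·x(b − x), the integral evaluates to A²·[b^5/30].
Hence A² = 1/[b^5/30].
With b = 8.58: A² = 0.0006452 and A = 0.02540.

A ≈ 0.0254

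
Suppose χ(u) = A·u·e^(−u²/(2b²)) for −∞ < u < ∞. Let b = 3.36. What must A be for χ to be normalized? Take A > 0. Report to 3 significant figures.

We need A² ∫|f|² du = 1, taking the integral from −∞ to ∞.
Differentiating ∫e^(−αu²) du = √(π/α) under α to get the higher moments, carrying out the integral gives A² · √(π)·b^3/2.
So A² = (√(π)·b^3/2)^(−1).
Plugging in b = 3.36 yields A = 0.1725.

A ≈ 0.172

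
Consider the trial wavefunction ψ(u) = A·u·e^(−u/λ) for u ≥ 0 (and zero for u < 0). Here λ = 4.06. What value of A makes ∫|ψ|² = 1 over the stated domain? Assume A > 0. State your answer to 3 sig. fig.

A ≈ 0.244

We need A² ∫|f|² du = 1, taking the integral from 0 to ∞.
Recall ∫₀^∞ u^m e^(−u/β) du = m!·β^(m+1), the integral (without the A² prefactor) comes out to λ^3/4.
So A² = (λ^3/4)^(−1).
Substituting λ = 4.06 gives A² = 0.05977, so A = 0.2445.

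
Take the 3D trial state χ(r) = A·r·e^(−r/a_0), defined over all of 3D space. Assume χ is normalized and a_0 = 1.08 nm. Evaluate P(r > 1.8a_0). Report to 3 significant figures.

P ≈ 0.706

P = ∫ |χ|² 4πr² dr over r > 1.8a_0.
Normalization gives A² = 1/(3·π·a_0^5).
In terms of u = r/a_0 (A², 4π and the length scale all cancel between numerator and denominator), P = [∫_{1.8}^{∞} u^4·e^(-2·u) du] / [∫_{0}^{∞} u^4·e^(-2·u) du].
With ∫ u^4·e^(-2·u) du = -(u^4/2 + u^3 + 3·u^2/2 + 3·u/2 + 3/4)·e^(-2·u) + C, the region integral is ≈ 0.52983 and the full one is 3/4.
The region integral divided by the full integral gives P = 0.7064.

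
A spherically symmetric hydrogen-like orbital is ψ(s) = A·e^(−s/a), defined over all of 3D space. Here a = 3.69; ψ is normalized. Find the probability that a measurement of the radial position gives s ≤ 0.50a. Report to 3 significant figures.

P ≈ 0.0803

With dV = 4πs²ds, the probability is ∫|ψ|² dV over s ≤ 0.50a.
A² is fixed by ∫₀^∞ 4πs²|ψ|² ds = 1, i.e. A² = (π·a^3)^(−1).
In terms of u = s/a (A², 4π and the length scale all cancel between numerator and denominator), P = [∫_{0}^{0.50} u^2·e^(-2·u) du] / [∫_{0}^{∞} u^2·e^(-2·u) du].
With ∫ u^2·e^(-2·u) du = -(2·u^2 + 2·u + 1)·e^(-2·u)/4 + C, the region integral is 1/4 - 5·e^(-1)/8 and the full one is 1/4.
The region integral divided by the full integral gives P = 0.08030.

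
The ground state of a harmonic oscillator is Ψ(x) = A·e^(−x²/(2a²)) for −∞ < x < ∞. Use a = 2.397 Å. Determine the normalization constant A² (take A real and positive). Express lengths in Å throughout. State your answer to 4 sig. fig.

A^2 ≈ 0.2354 Å^(-1)

Normalization requires ∫|Ψ|² dx = 1, integrated from −∞ to ∞.
The integral (without the A² prefactor) comes out to √(π)·a.
Hence A² = 1/[√(π)·a].
With a = 2.397: A² = 0.23537 and A = 0.48515.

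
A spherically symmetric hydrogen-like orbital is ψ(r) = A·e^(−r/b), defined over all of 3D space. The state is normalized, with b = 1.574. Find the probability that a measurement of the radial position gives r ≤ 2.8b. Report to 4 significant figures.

P ≈ 0.9176

P = ∫ |ψ|² 4πr² dr over r ≤ 2.8b.
A² is fixed by ∫₀^∞ 4πr²|ψ|² dr = 1, i.e. A² = (π·b^3)^(−1).
Substituting u = r/b, A², 4π and the length scale all cancel in the ratio: P = ∫_{0}^{2.8} u^2·e^(-2·u) du / ∫_{0}^{∞} u^2·e^(-2·u) du.
Using ∫ u^2·e^(-2·u) du = -(2·u^2 + 2·u + 1)·e^(-2·u)/4, the numerator is 1/4 - 557·e^(-28/5)/100 and the denominator is 1/4.
Taking the ratio yields P = 0.91761.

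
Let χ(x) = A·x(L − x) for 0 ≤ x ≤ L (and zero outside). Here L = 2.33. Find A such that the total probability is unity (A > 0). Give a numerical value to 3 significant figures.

A ≈ 0.661

The normalization condition is ∫|χ|² dx = 1 from 0 to L.
Carrying out the integral gives A² · L^5/30.
Hence A² = 1/[L^5/30].
Substituting L = 2.33 gives A² = 0.4369, so A = 0.6610.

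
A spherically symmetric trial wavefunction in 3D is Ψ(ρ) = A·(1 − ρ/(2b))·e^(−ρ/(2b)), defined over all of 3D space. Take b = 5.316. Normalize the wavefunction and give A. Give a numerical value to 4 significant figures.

Require ∫ |Ψ|² 4πρ² dρ = 1 over the whole domain.
In 3D with spherical symmetry the volume element is 4πρ² dρ.
Recall ∫₀^∞ ρ^m e^(−ρ/β) dρ = m!·β^(m+1), carrying out the integral gives A² · 8·π·b^3.
Setting this equal to 1 gives A² = 1/(8·π·b^3).
Substituting b = 5.316 gives A² = 0.00026485, so A = 0.016274.

A ≈ 0.01627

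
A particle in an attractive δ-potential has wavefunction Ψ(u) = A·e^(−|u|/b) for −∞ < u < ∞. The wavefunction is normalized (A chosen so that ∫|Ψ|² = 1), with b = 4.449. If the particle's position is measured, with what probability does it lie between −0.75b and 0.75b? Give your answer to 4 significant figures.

P ≈ 0.7769

The probability is P = ∫ |Ψ|² du over [−0.75b, 0.75b].
The normalization integral ∫|Ψ|²du over the whole domain equals b·A², and A² cancels in the ratio.
By symmetry take twice the u ≥ 0 contribution in numerator and denominator; the 2's cancel. Let t = u/b; then A² and the length scale cancel, so P = ∫_{0}^{0.75} e^(-2·t) dt ÷ ∫_{0}^{∞} e^(-2·t) dt.
An antiderivative of e^(-2·t) is -e^(-2·t)/2; evaluating from 0 to 0.75 gives 1/2 - e^(-3/2)/2, while the full integral is 1/2.
Evaluating gives P = 0.77687.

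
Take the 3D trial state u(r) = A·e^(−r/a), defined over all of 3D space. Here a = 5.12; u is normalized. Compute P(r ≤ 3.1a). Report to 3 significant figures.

P = ∫ |u|² 4πr² dr over r ≤ 3.1a.
The full normalization integral is A²·[π·a^3] = 1, fixing A².
In terms of t = r/a (A², 4π and the length scale all cancel between numerator and denominator), P = [∫_{0}^{3.1} t^2·e^(-2·t) dt] / [∫_{0}^{∞} t^2·e^(-2·t) dt].
An antiderivative of t^2·e^(-2·t) is -(2·t^2 + 2·t + 1)·e^(-2·t)/4; evaluating from 0 to 3.1 gives 1/4 - 1321·e^(-31/5)/200, while the full integral is 1/4.
Taking the ratio yields P = 0.9464.

P ≈ 0.946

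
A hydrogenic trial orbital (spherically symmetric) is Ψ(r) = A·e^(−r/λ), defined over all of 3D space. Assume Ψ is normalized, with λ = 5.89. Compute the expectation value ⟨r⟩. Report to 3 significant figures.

⟨r⟩ = ∫ r |Ψ|² 4πr² dr over the full domain.
Evaluating both integrals, ⟨r⟩ = 3·λ/2.
Putting λ = 5.89 gives 8.835.

⟨r⟩ ≈ 8.84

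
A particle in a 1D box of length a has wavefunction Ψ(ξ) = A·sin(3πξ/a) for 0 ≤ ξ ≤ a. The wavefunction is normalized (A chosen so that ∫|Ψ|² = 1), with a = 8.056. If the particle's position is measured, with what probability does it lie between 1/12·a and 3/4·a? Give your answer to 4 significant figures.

|Ψ|² is the probability density, so P = ∫_{1/12·a}^{3/4·a} |Ψ|² dξ.
Since A² = 1/(a/2), this is the region integral divided by the full normalization integral.
In terms of u = ξ/a (A² and the length scale cancel between numerator and denominator), P = [∫_{1/12}^{3/4} sin(3·π·u)^2 du] / [∫_{0}^{1} sin(3·π·u)^2 du].
Using ∫ sin(3·π·u)^2 du = u/2 - sin(6·π·u)/(12·π), the numerator is 1/3 and the denominator is 1/2.
Taking the ratio, P = 2/3.

P ≈ 0.6667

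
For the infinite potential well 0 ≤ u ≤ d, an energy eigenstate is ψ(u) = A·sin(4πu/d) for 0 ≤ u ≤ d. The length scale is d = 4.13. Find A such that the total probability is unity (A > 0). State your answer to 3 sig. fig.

A ≈ 0.696

Require ∫ |ψ|² du = 1 over the whole domain.
The integral (without the A² prefactor) comes out to d/2.
Substituting d = 4.13 gives A² = 0.4843, so A = 0.6959.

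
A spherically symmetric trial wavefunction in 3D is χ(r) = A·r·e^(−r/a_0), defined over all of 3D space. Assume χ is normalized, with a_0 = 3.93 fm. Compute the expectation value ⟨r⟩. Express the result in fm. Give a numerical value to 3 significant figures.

⟨r⟩ ≈ 9.83 fm

The expectation value is the |χ|²-weighted average of r: ∫ r|χ|² 4πr² dr.
Using ∫₀^∞ rⁿ e^(−αr) dr = n!/αⁿ⁺¹, the ratio of the moment integral to the normalization integral gives ⟨r⟩ = 5·a_0/2.
With a_0 = 3.93, ⟨r⟩ = 9.825.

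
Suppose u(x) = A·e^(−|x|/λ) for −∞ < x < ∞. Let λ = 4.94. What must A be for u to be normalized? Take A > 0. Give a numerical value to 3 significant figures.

The normalization condition is ∫|u|² dx = 1 from −∞ to ∞.
With ∫₀^∞ x^0 e^(−αx) dx = 0!/α^1, ∫|u|² dx = A²·(λ).
Setting this equal to 1 gives A² = 1/(λ).
With λ = 4.94: A² = 0.2024 and A = 0.4499.

A ≈ 0.450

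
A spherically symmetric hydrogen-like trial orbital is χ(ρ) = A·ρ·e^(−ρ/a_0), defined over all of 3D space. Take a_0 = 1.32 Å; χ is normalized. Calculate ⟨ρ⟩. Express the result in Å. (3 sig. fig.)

⟨ρ⟩ ≈ 3.30 Å

⟨ρ⟩ = ∫ ρ |χ|² 4πρ² dρ over the full domain.
Since the A² factors cancel between numerator and denominator, ⟨ρ⟩ = 5·a_0/2.
Putting a_0 = 1.32 gives 3.300.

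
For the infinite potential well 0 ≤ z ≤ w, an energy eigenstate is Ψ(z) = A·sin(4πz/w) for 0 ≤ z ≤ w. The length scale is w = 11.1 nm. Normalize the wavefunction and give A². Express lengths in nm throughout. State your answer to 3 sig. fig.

A^2 ≈ 0.180 nm^(-1)

The normalization condition is ∫|Ψ|² dz = 1 from 0 to w.
With ∫₀^w sin²(nπz/w) dz = w/2, with Ψ = A·sin(4πz/w), the integral evaluates to A²·[w/2].
Hence A² = 1/[w/2].
With w = 11.1: A² = 0.1802 and A = 0.4245.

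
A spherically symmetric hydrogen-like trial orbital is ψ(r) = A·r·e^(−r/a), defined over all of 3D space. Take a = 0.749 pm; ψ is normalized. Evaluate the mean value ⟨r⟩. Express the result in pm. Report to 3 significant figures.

⟨r⟩ ≈ 1.87 pm

By definition ⟨r⟩ = ∫ r |ψ(r)|² 4πr² dr.
Using ∫₀^∞ rⁿ e^(−αr) dr = n!/αⁿ⁺¹, evaluating both integrals, ⟨r⟩ = 5·a/2.
Putting a = 0.749 gives 1.873.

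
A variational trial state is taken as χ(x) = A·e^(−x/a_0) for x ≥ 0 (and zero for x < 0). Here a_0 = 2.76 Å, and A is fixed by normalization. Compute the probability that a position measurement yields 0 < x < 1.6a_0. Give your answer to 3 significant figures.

The probability is P = ∫ |χ|² dx over [0, 1.6a_0].
The normalization integral ∫|χ|²dx over the whole domain equals a_0/2·A², and A² cancels in the ratio.
In terms of u = x/a_0 (A² and the length scale cancel between numerator and denominator), P = [∫_{0}^{1.6} e^(-2·u) du] / [∫_{0}^{∞} e^(-2·u) du].
An antiderivative of e^(-2·u) is -e^(-2·u)/2; evaluating from 0 to 1.6 gives 1/2 - e^(-16/5)/2, while the full integral is 1/2.
This works out to P = 0.9592.

P ≈ 0.959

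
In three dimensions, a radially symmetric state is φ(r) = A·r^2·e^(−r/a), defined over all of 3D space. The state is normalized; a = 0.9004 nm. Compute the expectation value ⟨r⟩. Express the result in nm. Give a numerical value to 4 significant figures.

⟨r⟩ ≈ 3.151 nm

By definition ⟨r⟩ = ∫ r |φ(r)|² 4πr² dr.
Recall ∫₀^∞ r^m e^(−r/β) dr = m!·β^(m+1), since the A² factors cancel between numerator and denominator, ⟨r⟩ = 7·a/2.
With a = 0.9004, ⟨r⟩ = 3.1514.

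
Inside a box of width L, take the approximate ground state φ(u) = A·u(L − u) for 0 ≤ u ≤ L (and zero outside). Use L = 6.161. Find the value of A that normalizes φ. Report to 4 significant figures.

A ≈ 0.05813

The normalization condition is ∫|φ|² du = 1 from 0 to L.
Expanding the polynomial and integrating term by term, ∫|φ|² du = A²·(L^5/30).
So A² = (L^5/30)^(−1).
Substituting L = 6.161 gives A² = 0.0033796, so A = 0.058134.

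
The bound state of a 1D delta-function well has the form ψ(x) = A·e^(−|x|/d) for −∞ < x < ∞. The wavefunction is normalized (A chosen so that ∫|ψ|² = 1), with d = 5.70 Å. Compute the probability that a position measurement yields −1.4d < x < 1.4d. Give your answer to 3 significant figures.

P ≈ 0.939

The probability is P = ∫ |ψ|² dx over [−1.4d, 1.4d].
The normalization integral ∫|ψ|²dx over the whole domain equals d·A², and A² cancels in the ratio.
By symmetry take twice the x ≥ 0 contribution in numerator and denominator; the 2's cancel. In terms of u = x/d (A² and the length scale cancel between numerator and denominator), P = [∫_{0}^{1.4} e^(-2·u) du] / [∫_{0}^{∞} e^(-2·u) du].
With ∫ e^(-2·u) du = -e^(-2·u)/2 + C, the region integral is 1/2 - e^(-14/5)/2 and the full one is 1/2.
Taking the ratio, P = 0.9392.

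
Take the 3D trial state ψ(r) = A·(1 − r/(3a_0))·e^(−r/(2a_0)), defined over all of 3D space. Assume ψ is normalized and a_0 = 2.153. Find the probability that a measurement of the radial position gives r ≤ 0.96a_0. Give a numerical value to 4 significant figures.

Integrate the radial probability density 4πr²|ψ|² over r ≤ 0.96a_0.
Normalization gives A² = 1/(8·π·a_0^3/3).
Substituting u = r/a_0, A², 4π and the length scale all cancel in the ratio: P = ∫_{0}^{0.96} u^2·(1 - u/3)^2·e^(-u) du / ∫_{0}^{∞} u^2·(1 - u/3)^2·e^(-u) du.
Using ∫ u^2·(1 - u/3)^2·e^(-u) du = (-u^4 + 2·u^3 - 3·u^2 - 6·u - 6)·e^(-u)/9, the numerator is ≈ 0.0878741 and the denominator is 2/3.
This evaluates to P = 0.13181.

P ≈ 0.1318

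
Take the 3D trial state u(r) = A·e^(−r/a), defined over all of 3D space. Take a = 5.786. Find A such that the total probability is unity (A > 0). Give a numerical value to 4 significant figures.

Require ∫ |u|² 4πr² dr = 1 over the whole domain.
In 3D with spherical symmetry the volume element is 4πr² dr.
Using ∫₀^∞ rⁿ e^(−αr) dr = n!/αⁿ⁺¹, carrying out the integral gives A² · π·a^3.
Hence A² = 1/[π·a^3].
With a = 5.786: A² = 0.0016433 and A = 0.040538.

A ≈ 0.04054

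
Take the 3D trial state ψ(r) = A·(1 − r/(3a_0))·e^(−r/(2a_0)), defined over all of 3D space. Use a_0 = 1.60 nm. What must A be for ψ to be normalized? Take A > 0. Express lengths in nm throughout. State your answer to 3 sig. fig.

A ≈ 0.171 nm^(-3/2)

We need A² ∫|f|² 4πr² dr = 1, taking the integral from 0 to ∞.
The integral (without the A² prefactor) comes out to 8·π·a_0^3/3.
With a_0 = 1.60: A² = 0.02914 and A = 0.1707.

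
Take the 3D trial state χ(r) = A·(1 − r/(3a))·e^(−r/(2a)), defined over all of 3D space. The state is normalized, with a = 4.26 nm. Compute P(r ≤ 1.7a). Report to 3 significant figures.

P ≈ 0.288

Integrate the radial probability density 4πr²|χ|² over r ≤ 1.7a.
Normalization gives A² = 1/(8·π·a^3/3).
In terms of u = r/a (A², 4π and the length scale all cancel between numerator and denominator), P = [∫_{0}^{1.7} u^2·(1 - u/3)^2·e^(-u) du] / [∫_{0}^{∞} u^2·(1 - u/3)^2·e^(-u) du].
Using ∫ u^2·(1 - u/3)^2·e^(-u) du = (-u^4 + 2·u^3 - 3·u^2 - 6·u - 6)·e^(-u)/9, the numerator is ≈ 0.19177 and the denominator is 2/3.
The region integral divided by the full integral gives P = 0.2877.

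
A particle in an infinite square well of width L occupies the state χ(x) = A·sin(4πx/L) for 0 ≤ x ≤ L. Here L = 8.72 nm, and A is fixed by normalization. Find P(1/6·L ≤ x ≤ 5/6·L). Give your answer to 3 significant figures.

P ≈ 0.598

The probability is P = ∫ |χ|² dx over [1/6·L, 5/6·L].
The normalization integral ∫|χ|²dx over the whole domain equals L/2·A², and A² cancels in the ratio.
Let u = x/L; then A² and the length scale cancel, so P = ∫_{1/6}^{5/6} sin(4·π·u)^2 du ÷ ∫_{0}^{1} sin(4·π·u)^2 du.
With ∫ sin(4·π·u)^2 du = u/2 - sin(4·π·u)·cos(4·π·u)/(8·π) + C, the region integral is -√(3)/(16·π) + 1/3 and the full one is 1/2.
Taking the ratio, P = -√(3)/(8·π) + 2/3.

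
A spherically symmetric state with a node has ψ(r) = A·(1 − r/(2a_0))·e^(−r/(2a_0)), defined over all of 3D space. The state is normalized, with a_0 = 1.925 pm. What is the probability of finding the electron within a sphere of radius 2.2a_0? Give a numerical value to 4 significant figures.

P ≈ 0.05283

P = ∫ |ψ|² 4πr² dr over r ≤ 2.2a_0.
The full normalization integral is A²·[8·π·a_0^3] = 1, fixing A².
Let u = r/a_0; then A², 4π and the length scale all cancel, so P = ∫_{0}^{2.2} u^2·(1 - u/2)^2·e^(-u) du ÷ ∫_{0}^{∞} u^2·(1 - u/2)^2·e^(-u) du.
An antiderivative of u^2·(1 - u/2)^2·e^(-u) is -(u^4/4 + u^2 + 2·u + 2)·e^(-u); evaluating from 0 to 2.2 gives ≈ 0.105665, while the full integral is 2.
Taking the ratio yields P = 0.052832.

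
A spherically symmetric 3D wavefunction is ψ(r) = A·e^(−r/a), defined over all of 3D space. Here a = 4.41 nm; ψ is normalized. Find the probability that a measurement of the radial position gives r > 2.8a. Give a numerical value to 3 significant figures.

P ≈ 0.0824

With dV = 4πr²dr, the probability is ∫|ψ|² dV over r > 2.8a.
A² is fixed by ∫₀^∞ 4πr²|ψ|² dr = 1, i.e. A² = (π·a^3)^(−1).
Let u = r/a; then A², 4π and the length scale all cancel, so P = ∫_{2.8}^{∞} u^2·e^(-2·u) du ÷ ∫_{0}^{∞} u^2·e^(-2·u) du.
With ∫ u^2·e^(-2·u) du = -(2·u^2 + 2·u + 1)·e^(-2·u)/4 + C, the region integral is 557·e^(-28/5)/100 and the full one is 1/4.
This evaluates to P = 0.08239.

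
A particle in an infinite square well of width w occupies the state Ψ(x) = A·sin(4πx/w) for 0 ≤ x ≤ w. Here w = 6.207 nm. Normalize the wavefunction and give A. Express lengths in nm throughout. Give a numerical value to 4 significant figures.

The normalization condition is ∫|Ψ|² dx = 1 from 0 to w.
∫|Ψ|² dx = A²·(w/2).
Setting this equal to 1 gives A² = 1/(w/2).
With w = 6.207: A² = 0.32222 and A = 0.56764.

A ≈ 0.5676 nm^(-1/2)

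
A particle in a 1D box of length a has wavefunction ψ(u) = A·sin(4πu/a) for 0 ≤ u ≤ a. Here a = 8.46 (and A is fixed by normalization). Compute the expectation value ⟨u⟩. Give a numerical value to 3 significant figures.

⟨u⟩ ≈ 4.23

The expectation value is the |ψ|²-weighted average of u: ∫ u|ψ|² du.
With ∫₀^a sin²(nπu/a) du = a/2, since the A² factors cancel between numerator and denominator, ⟨u⟩ = a/2.
With a = 8.46, ⟨u⟩ = 4.230.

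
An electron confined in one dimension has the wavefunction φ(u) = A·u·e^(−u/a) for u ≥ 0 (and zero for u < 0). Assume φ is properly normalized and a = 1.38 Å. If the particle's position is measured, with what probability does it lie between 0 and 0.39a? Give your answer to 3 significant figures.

The probability is P = ∫ |φ|² du over [0, 0.39a].
The normalization integral ∫|φ|²du over the whole domain equals a^3/4·A², and A² cancels in the ratio.
In terms of t = u/a (A² and the length scale cancel between numerator and denominator), P = [∫_{0}^{0.39} t^2·e^(-2·t) dt] / [∫_{0}^{∞} t^2·e^(-2·t) dt].
Using ∫ t^2·e^(-2·t) dt = -(2·t^2 + 2·t + 1)·e^(-2·t)/4, the numerator is ≈ 0.011148 and the denominator is 1/4.
The result is P = 0.04459.

P ≈ 0.0446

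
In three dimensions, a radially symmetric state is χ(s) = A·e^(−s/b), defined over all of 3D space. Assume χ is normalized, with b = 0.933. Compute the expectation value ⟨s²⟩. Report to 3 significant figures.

⟨s^2⟩ ≈ 2.61

By definition ⟨s²⟩ = ∫ s^2 |χ(s)|² 4πs² ds.
The ratio of the moment integral to the normalization integral gives ⟨s²⟩ = 3·b^2.
Putting b = 0.933 gives 2.611.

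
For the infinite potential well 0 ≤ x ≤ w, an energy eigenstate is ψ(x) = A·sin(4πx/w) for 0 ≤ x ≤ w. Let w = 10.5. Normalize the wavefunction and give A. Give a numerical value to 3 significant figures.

A ≈ 0.436

The normalization condition is ∫|ψ|² dx = 1 from 0 to w.
With ψ = A·sin(4πx/w), the integral evaluates to A²·[w/2].
Hence A² = 1/[w/2].
Plugging in w = 10.5 yields A = 0.4364.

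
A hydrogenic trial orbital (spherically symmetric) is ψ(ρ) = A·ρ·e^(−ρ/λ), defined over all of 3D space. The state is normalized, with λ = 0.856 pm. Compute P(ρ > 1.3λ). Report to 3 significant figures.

P ≈ 0.877

Integrate the radial probability density 4πρ²|ψ|² over ρ > 1.3λ.
A² is fixed by ∫₀^∞ 4πρ²|ψ|² dρ = 1, i.e. A² = (3·π·λ^5)^(−1).
In terms of u = ρ/λ (A², 4π and the length scale all cancel between numerator and denominator), P = [∫_{1.3}^{∞} u^4·e^(-2·u) du] / [∫_{0}^{∞} u^4·e^(-2·u) du].
Using ∫ u^4·e^(-2·u) du = -(u^4/2 + u^3 + 3·u^2/2 + 3·u/2 + 3/4)·e^(-2·u), the numerator is ≈ 0.65807 and the denominator is 3/4.
This evaluates to P = 0.8774.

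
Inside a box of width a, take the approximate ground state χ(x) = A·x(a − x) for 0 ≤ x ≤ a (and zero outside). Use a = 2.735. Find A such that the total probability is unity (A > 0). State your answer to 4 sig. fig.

The normalization condition is ∫|χ|² dx = 1 from 0 to a.
Expanding the polynomial and integrating term by term, ∫|χ|² dx = A²·(a^5/30).
So A² = (a^5/30)^(−1).
Plugging in a = 2.735 yields A = 0.44276.

A ≈ 0.4428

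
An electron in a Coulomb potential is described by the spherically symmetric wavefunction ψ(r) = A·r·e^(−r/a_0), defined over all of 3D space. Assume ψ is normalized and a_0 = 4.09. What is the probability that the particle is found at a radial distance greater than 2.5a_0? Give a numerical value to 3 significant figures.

P ≈ 0.440

With dV = 4πr²dr, the probability is ∫|ψ|² dV over r > 2.5a_0.
The full normalization integral is A²·[3·π·a_0^5] = 1, fixing A².
Substituting u = r/a_0, A², 4π and the length scale all cancel in the ratio: P = ∫_{2.5}^{∞} u^4·e^(-2·u) du / ∫_{0}^{∞} u^4·e^(-2·u) du.
With ∫ u^4·e^(-2·u) du = -(u^4/2 + u^3 + 3·u^2/2 + 3·u/2 + 3/4)·e^(-2·u) + C, the region integral is 1569·e^(-5)/32 and the full one is 3/4.
Taking the ratio yields P = 0.4405.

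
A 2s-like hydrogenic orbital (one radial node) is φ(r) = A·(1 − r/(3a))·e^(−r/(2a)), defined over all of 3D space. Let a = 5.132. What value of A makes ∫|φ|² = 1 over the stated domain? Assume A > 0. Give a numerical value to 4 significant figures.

The normalization condition is ∫|φ|² 4πr² dr = 1 from 0 to ∞.
∫|φ|² 4πr² dr = A²·(8·π·a^3/3).
Plugging in a = 5.132 yields A = 0.029717.

A ≈ 0.02972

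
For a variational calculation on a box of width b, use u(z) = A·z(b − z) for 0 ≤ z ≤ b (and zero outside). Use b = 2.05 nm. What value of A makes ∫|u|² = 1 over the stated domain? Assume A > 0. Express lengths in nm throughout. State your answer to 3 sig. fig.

Normalization requires ∫|u|² dz = 1, integrated from 0 to b.
Expanding the polynomial and integrating term by term, carrying out the integral gives A² · b^5/30.
So A² = (b^5/30)^(−1).
With b = 2.05: A² = 0.8286 and A = 0.9103.

A ≈ 0.910 nm^(-5/2)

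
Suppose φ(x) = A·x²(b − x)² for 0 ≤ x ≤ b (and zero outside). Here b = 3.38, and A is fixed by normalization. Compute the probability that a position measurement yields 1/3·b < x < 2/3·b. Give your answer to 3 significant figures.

The probability is P = ∫ |φ|² dx over [1/3·b, 2/3·b].
Since A² = 1/(b^9/630), this is the region integral divided by the full normalization integral.
Let u = x/b; then A² and the length scale cancel, so P = ∫_{1/3}^{2/3} u^4·(1 - u)^4 du ÷ ∫_{0}^{1} u^4·(1 - u)^4 du.
An antiderivative of u^4·(1 - u)^4 is u^5·(70·u^4 - 315·u^3 + 540·u^2 - 420·u + 126)/630; evaluating from 1/3 to 2/3 gives ≈ 0.0011275, while the full integral is 1/630.
Evaluating gives P = 0.7103.

P ≈ 0.710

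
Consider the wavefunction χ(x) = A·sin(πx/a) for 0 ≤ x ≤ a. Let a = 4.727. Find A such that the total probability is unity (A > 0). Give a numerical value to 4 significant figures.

The normalization condition is ∫|χ|² dx = 1 from 0 to a.
The integral (without the A² prefactor) comes out to a/2.
Plugging in a = 4.727 yields A = 0.65046.

A ≈ 0.6505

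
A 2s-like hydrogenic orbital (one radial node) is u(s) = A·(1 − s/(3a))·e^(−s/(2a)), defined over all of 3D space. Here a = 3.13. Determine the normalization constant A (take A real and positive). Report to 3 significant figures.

Normalization requires ∫|u|² 4πs² ds = 1, integrated from 0 to ∞.
(Spherical symmetry: dV = 4πs² ds.)
∫|u|² 4πs² ds = A²·(8·π·a^3/3).
So A² = (8·π·a^3/3)^(−1).
Plugging in a = 3.13 yields A = 0.06239.

A ≈ 0.0624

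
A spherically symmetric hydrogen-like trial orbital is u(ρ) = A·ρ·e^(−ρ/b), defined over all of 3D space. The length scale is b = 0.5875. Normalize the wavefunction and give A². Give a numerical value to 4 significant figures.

A^2 ≈ 1.516

Normalization requires ∫|u|² 4πρ² dρ = 1, integrated from 0 to ∞.
In 3D with spherical symmetry the volume element is 4πρ² dρ.
The integral (without the A² prefactor) comes out to 3·π·b^5.
Hence A² = 1/[3·π·b^5].
With b = 0.5875: A² = 1.5160 and A = 1.2312.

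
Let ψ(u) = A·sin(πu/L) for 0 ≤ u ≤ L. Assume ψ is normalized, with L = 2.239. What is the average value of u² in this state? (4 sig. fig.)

⟨u^2⟩ ≈ 1.417

By definition ⟨u²⟩ = ∫ u^2 |ψ(u)|² du.
With ∫₀^L sin²(nπu/L) du = L/2, the ratio of the moment integral to the normalization integral gives ⟨u²⟩ = -L^2/(2·π^2) + L^2/3.
Putting L = 2.239 gives 1.4171.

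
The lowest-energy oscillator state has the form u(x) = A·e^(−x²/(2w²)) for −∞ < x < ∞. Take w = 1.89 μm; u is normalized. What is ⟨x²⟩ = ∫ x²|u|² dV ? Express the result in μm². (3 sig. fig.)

The expectation value is the |u|²-weighted average of x^2: ∫ x^2|u|² dx.
Using the Gaussian integral ∫_{−∞}^{∞} e^(−αx²) dx = √(π/α), the ratio of the moment integral to the normalization integral gives ⟨x²⟩ = w^2/2.
Putting w = 1.89 gives 1.786.

⟨x^2⟩ ≈ 1.79 μm^2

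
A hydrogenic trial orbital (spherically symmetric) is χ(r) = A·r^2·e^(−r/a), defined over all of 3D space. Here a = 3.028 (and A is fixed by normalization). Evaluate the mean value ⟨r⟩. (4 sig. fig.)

⟨r⟩ ≈ 10.60

By definition ⟨r⟩ = ∫ r |χ(r)|² 4πr² dr.
With ∫₀^∞ r^7 e^(−αr) dr = 7!/α^8, evaluating both integrals, ⟨r⟩ = 7·a/2.
With a = 3.028, ⟨r⟩ = 10.598.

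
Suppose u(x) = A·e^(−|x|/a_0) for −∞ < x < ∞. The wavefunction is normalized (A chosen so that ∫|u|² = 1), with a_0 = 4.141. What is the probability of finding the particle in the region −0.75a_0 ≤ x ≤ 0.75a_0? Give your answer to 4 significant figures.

The probability is P = ∫ |u|² dx over [−0.75a_0, 0.75a_0].
With A² fixed by ∫|u|² = 1, i.e. A² = (a_0)^(−1), substitute and integrate.
Both integrals are even about x = 0, so only the x ≥ 0 halves are needed (the factors of 2 cancel). Let t = x/a_0; then A² and the length scale cancel, so P = ∫_{0}^{0.75} e^(-2·t) dt ÷ ∫_{0}^{∞} e^(-2·t) dt.
An antiderivative of e^(-2·t) is -e^(-2·t)/2; evaluating from 0 to 0.75 gives 1/2 - e^(-3/2)/2, while the full integral is 1/2.
This works out to P = 0.77687.

P ≈ 0.7769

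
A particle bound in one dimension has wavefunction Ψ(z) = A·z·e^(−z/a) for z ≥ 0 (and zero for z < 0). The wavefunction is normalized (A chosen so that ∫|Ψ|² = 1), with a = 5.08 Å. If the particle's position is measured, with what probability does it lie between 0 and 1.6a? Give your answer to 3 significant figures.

P ≈ 0.620

The probability is P = ∫ |Ψ|² dz over [0, 1.6a].
The normalization integral ∫|Ψ|²dz over the whole domain equals a^3/4·A², and A² cancels in the ratio.
Substituting u = z/a, A² and the length scale cancel in the ratio: P = ∫_{0}^{1.6} u^2·e^(-2·u) du / ∫_{0}^{∞} u^2·e^(-2·u) du.
With ∫ u^2·e^(-2·u) du = -(2·u^2 + 2·u + 1)·e^(-2·u)/4 + C, the region integral is 1/4 - 233·e^(-16/5)/100 and the full one is 1/4.
Taking the ratio, P = 0.6201.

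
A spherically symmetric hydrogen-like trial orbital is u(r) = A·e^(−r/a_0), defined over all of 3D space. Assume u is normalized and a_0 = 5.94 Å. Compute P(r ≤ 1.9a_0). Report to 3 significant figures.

P = ∫ |u|² 4πr² dr over r ≤ 1.9a_0.
A² is fixed by ∫₀^∞ 4πr²|u|² dr = 1, i.e. A² = (π·a_0^3)^(−1).
Substituting t = r/a_0, A², 4π and the length scale all cancel in the ratio: P = ∫_{0}^{1.9} t^2·e^(-2·t) dt / ∫_{0}^{∞} t^2·e^(-2·t) dt.
An antiderivative of t^2·e^(-2·t) is -(2·t^2 + 2·t + 1)·e^(-2·t)/4; evaluating from 0 to 1.9 gives 1/4 - 601·e^(-19/5)/200, while the full integral is 1/4.
The region integral divided by the full integral gives P = 0.7311.

P ≈ 0.731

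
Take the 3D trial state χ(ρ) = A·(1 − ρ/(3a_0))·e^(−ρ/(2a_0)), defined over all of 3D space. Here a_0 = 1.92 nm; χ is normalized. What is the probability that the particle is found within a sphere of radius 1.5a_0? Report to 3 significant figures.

P ≈ 0.254

Integrate the radial probability density 4πρ²|χ|² over ρ ≤ 1.5a_0.
Normalization gives A² = 1/(8·π·a_0^3/3).
Let u = ρ/a_0; then A², 4π and the length scale all cancel, so P = ∫_{0}^{1.5} u^2·(1 - u/3)^2·e^(-u) du ÷ ∫_{0}^{∞} u^2·(1 - u/3)^2·e^(-u) du.
An antiderivative of u^2·(1 - u/3)^2·e^(-u) is (-u^4 + 2·u^3 - 3·u^2 - 6·u - 6)·e^(-u)/9; evaluating from 0 to 1.5 gives 2/3 - 107·e^(-3/2)/48, while the full integral is 2/3.
Taking the ratio yields P = 0.2539.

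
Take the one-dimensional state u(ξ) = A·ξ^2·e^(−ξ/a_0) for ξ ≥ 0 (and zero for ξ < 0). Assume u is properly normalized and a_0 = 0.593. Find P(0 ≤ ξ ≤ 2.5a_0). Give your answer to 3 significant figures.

The probability is P = ∫ |u|² dξ over [0, 2.5a_0].
Since A² = 1/(3·a_0^5/4), this is the region integral divided by the full normalization integral.
Let t = ξ/a_0; then A² and the length scale cancel, so P = ∫_{0}^{2.5} t^4·e^(-2·t) dt ÷ ∫_{0}^{∞} t^4·e^(-2·t) dt.
With ∫ t^4·e^(-2·t) dt = -(t^4/2 + t^3 + 3·t^2/2 + 3·t/2 + 3/4)·e^(-2·t) + C, the region integral is 3/4 - 1569·e^(-5)/32 and the full one is 3/4.
Taking the ratio, P = 0.5595.

P ≈ 0.560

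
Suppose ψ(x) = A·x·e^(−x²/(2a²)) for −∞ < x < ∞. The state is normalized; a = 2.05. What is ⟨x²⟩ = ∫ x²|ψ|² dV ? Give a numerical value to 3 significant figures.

⟨x^2⟩ ≈ 6.30

The expectation value is the |ψ|²-weighted average of x^2: ∫ x^2|ψ|² dx.
Using the Gaussian integral ∫_{−∞}^{∞} e^(−αx²) dx = √(π/α), the ratio of the moment integral to the normalization integral gives ⟨x²⟩ = 3·a^2/2.
With a = 2.05, ⟨x^2⟩ = 6.304.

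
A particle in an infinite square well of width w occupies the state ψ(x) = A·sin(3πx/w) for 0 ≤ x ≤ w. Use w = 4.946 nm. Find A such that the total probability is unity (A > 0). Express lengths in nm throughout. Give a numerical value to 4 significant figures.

Normalization requires ∫|ψ|² dx = 1, integrated from 0 to w.
The integral (without the A² prefactor) comes out to w/2.
Plugging in w = 4.946 yields A = 0.63590.

A ≈ 0.6359 nm^(-1/2)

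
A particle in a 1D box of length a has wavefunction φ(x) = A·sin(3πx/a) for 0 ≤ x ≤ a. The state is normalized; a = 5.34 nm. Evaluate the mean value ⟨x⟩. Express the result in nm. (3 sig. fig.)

⟨x⟩ ≈ 2.67 nm

By definition ⟨x⟩ = ∫ x |φ(x)|² dx.
Using sin²θ = (1 − cos 2θ)/2, evaluating both integrals, ⟨x⟩ = a/2.
Putting a = 5.34 gives 2.670.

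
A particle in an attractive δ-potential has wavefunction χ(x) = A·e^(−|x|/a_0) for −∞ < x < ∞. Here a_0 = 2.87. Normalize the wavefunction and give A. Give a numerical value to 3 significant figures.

Require ∫ |χ|² dx = 1 over the whole domain.
Carrying out the integral gives A² · a_0.
So A² = (a_0)^(−1).
With a_0 = 2.87: A² = 0.3484 and A = 0.5903.

A ≈ 0.590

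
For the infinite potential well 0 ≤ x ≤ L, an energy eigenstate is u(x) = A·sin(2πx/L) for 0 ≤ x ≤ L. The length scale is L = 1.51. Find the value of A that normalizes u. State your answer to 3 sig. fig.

A ≈ 1.15

Require ∫ |u|² dx = 1 over the whole domain.
With ∫₀^L sin²(nπx/L) dx = L/2, ∫|u|² dx = A²·(L/2).
Plugging in L = 1.51 yields A = 1.151.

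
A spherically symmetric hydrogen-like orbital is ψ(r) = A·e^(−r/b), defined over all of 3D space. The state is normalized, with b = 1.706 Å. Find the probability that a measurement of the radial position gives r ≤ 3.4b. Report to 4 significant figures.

P ≈ 0.9656

P = ∫ |ψ|² 4πr² dr over r ≤ 3.4b.
Normalization gives A² = 1/(π·b^3).
Substituting u = r/b, A², 4π and the length scale all cancel in the ratio: P = ∫_{0}^{3.4} u^2·e^(-2·u) du / ∫_{0}^{∞} u^2·e^(-2·u) du.
With ∫ u^2·e^(-2·u) du = -(2·u^2 + 2·u + 1)·e^(-2·u)/4 + C, the region integral is 1/4 - 773·e^(-34/5)/100 and the full one is 1/4.
Taking the ratio yields P = 0.96556.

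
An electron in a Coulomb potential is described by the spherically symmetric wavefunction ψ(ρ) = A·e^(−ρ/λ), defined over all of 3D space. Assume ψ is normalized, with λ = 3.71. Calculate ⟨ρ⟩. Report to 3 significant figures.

⟨ρ⟩ ≈ 5.57

The expectation value is the |ψ|²-weighted average of ρ: ∫ ρ|ψ|² 4πρ² dρ.
Evaluating both integrals, ⟨ρ⟩ = 3·λ/2.
Putting λ = 3.71 gives 5.565.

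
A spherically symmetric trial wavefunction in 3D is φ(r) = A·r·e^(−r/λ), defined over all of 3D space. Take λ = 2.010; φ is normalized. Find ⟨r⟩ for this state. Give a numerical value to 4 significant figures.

The expectation value is the |φ|²-weighted average of r: ∫ r|φ|² 4πr² dr.
Recall ∫₀^∞ r^m e^(−r/β) dr = m!·β^(m+1), evaluating both integrals, ⟨r⟩ = 5·λ/2.
With λ = 2.010, ⟨r⟩ = 5.0250.

⟨r⟩ ≈ 5.025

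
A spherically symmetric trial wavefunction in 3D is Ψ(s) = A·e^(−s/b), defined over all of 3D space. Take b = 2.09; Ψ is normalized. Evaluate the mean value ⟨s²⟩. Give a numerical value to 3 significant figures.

⟨s²⟩ = ∫ s^2 |Ψ|² 4πs² ds over the full domain.
Recall ∫₀^∞ s^m e^(−s/β) ds = m!·β^(m+1), evaluating both integrals, ⟨s²⟩ = 3·b^2.
Putting b = 2.09 gives 13.10.

⟨s^2⟩ ≈ 13.1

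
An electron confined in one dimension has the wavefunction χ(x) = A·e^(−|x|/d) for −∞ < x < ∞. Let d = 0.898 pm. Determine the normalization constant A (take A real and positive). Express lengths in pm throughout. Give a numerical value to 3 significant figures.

A ≈ 1.06 pm^(-1/2)

The normalization condition is ∫|χ|² dx = 1 from −∞ to ∞.
Recall ∫₀^∞ x^m e^(−x/β) dx = m!·β^(m+1), the integral (without the A² prefactor) comes out to d.
Hence A² = 1/[d].
With d = 0.898: A² = 1.114 and A = 1.055.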